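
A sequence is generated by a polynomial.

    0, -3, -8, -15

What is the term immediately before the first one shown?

D1: -3  -5  -7
D2: -2  -2
The second differences are constant at -2.
Work back: -3 + 2 = -1;  0 + 1 = 1

1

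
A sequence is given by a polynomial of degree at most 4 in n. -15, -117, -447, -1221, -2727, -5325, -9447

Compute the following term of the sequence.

-15597

First differences: -102 , -330 , -774 , -1506 , -2598 , -4122
Second differences: -228 , -444 , -732 , -1092 , -1524
Third differences: -216 , -288 , -360 , -432
Fourth differences: -72 , -72 , -72
Constant fourth difference = -72, so extend:
-432 − 72 = -504;  -1524 − 504 = -2028;  -4122 − 2028 = -6150;  -9447 − 6150 = -15597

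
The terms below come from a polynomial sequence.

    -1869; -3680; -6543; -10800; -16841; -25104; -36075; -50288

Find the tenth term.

-1811, -2863, -4257, -6041, -8263, -10971, -14213
-1052, -1394, -1784, -2222, -2708, -3242
-342, -390, -438, -486, -534
-48, -48, -48, -48
Constant fourth difference = -48, so extend:
-534 − 48 = -582;  -3242 − 582 = -3824;  -14213 − 3824 = -18037;  -50288 − 18037 = -68325
-582 − 48 = -630;  -3824 − 630 = -4454;  -18037 − 4454 = -22491;  -68325 − 22491 = -90816

-90816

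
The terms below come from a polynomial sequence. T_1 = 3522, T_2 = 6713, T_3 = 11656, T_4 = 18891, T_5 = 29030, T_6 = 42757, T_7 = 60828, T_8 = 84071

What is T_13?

311886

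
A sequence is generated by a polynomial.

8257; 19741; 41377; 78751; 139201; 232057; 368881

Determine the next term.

563707

Δ: 11484  21636  37374  60450  92856  136824
Δ²: 10152  15738  23076  32406  43968
Δ³: 5586  7338  9330  11562
Δ⁴: 1752  1992  2232
Δ⁵: 240  240
Fifth differences constant at 240.
2232 + 240 = 2472;  11562 + 2472 = 14034;  43968 + 14034 = 58002;  136824 + 58002 = 194826;  368881 + 194826 = 563707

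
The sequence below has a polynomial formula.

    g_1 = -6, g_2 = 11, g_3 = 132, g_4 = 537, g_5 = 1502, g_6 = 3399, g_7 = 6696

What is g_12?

67281

17 , 121 , 405 , 965 , 1897 , 3297
104 , 284 , 560 , 932 , 1400
180 , 276 , 372 , 468
96 , 96 , 96
Fourth differences constant at 96.
468 + 96 = 564;  1400 + 564 = 1964;  3297 + 1964 = 5261;  6696 + 5261 = 11957
564 + 96 = 660;  1964 + 660 = 2624;  5261 + 2624 = 7885;  11957 + 7885 = 19842
660 + 96 = 756;  2624 + 756 = 3380;  7885 + 3380 = 11265;  19842 + 11265 = 31107
756 + 96 = 852;  3380 + 852 = 4232;  11265 + 4232 = 15497;  31107 + 15497 = 46604
852 + 96 = 948;  4232 + 948 = 5180;  15497 + 5180 = 20677;  46604 + 20677 = 67281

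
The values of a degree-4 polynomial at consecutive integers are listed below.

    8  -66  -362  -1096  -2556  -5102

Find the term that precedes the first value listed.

-74, -296, -734, -1460, -2546
-222, -438, -726, -1086
-216, -288, -360
-72, -72
The fourth differences are constant at -72.
Work back: -216 + 72 = -144;  -222 + 144 = -78;  -74 + 78 = 4;  8 − 4 = 4

4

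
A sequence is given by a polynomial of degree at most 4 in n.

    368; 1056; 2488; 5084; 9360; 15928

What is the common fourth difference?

96

D1: 688, 1432, 2596, 4276, 6568
D2: 744, 1164, 1680, 2292
D3: 420, 516, 612
D4: 96, 96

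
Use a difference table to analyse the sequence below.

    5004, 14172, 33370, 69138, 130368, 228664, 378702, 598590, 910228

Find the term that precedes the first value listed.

1318

Δ: 9168  19198  35768  61230  98296  150038  219888  311638
Δ²: 10030  16570  25462  37066  51742  69850  91750
Δ³: 6540  8892  11604  14676  18108  21900
Δ⁴: 2352  2712  3072  3432  3792
Δ⁵: 360  360  360  360
The fifth differences are constant at 360.
Work back: 2352 − 360 = 1992;  6540 − 1992 = 4548;  10030 − 4548 = 5482;  9168 − 5482 = 3686;  5004 − 3686 = 1318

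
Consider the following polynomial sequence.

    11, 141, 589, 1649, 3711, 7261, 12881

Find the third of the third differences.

D1: 130, 448, 1060, 2062, 3550, 5620
D2: 318, 612, 1002, 1488, 2070
D3: 294, 390, 486, 582
D4: 96, 96, 96

486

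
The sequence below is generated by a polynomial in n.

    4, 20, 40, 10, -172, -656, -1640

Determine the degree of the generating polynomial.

4

16, 20, -30, -182, -484, -984
4, -50, -152, -302, -500
-54, -102, -150, -198
-48, -48, -48
The fourth differences are constant, so the polynomial has degree 4.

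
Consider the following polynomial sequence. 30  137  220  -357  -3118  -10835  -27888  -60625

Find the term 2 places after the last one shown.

-210543

107, 83, -577, -2761, -7717, -17053, -32737
-24, -660, -2184, -4956, -9336, -15684
-636, -1524, -2772, -4380, -6348
-888, -1248, -1608, -1968
-360, -360, -360
Fifth differences constant at -360.
-1968 − 360 = -2328;  -6348 − 2328 = -8676;  -15684 − 8676 = -24360;  -32737 − 24360 = -57097;  -60625 − 57097 = -117722
-2328 − 360 = -2688;  -8676 − 2688 = -11364;  -24360 − 11364 = -35724;  -57097 − 35724 = -92821;  -117722 − 92821 = -210543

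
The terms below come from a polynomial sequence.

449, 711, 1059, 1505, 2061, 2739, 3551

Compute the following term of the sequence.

262, 348, 446, 556, 678, 812
86, 98, 110, 122, 134
12, 12, 12, 12
The third differences are constant (12).
134 + 12 = 146;  812 + 146 = 958;  3551 + 958 = 4509

4509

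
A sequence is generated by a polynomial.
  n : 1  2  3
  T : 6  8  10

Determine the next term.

D1: 2, 2
The first differences are constant (2).
10 + 2 = 12

12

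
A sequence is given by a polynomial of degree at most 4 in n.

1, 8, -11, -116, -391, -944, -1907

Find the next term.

First differences: 7, -19, -105, -275, -553, -963
Second differences: -26, -86, -170, -278, -410
Third differences: -60, -84, -108, -132
Fourth differences: -24, -24, -24
Fourth differences constant at -24.
-132 − 24 = -156;  -410 − 156 = -566;  -963 − 566 = -1529;  -1907 − 1529 = -3436

-3436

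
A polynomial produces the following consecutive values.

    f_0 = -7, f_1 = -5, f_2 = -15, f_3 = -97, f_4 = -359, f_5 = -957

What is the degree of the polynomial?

4

First differences: 2, -10, -82, -262, -598
Second differences: -12, -72, -180, -336
Third differences: -60, -108, -156
Fourth differences: -48, -48
The fourth differences are constant, so the polynomial has degree 4.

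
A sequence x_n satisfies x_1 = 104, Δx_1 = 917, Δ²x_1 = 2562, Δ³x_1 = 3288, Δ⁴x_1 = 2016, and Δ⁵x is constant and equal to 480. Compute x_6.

73749

Build the table forward from the leading diagonal:
Δ⁵: 480, 480, 480, 480, 480, 480
Δ⁴: 2016, 2496, 2976, 3456, 3936, 4416
Δ³: 3288, 5304, 7800, 10776, 14232, 18168
Δ²: 2562, 5850, 11154, 18954, 29730, 43962
Δ: 917, 3479, 9329, 20483, 39437, 69167
x: 104, 1021, 4500, 13829, 34312, 73749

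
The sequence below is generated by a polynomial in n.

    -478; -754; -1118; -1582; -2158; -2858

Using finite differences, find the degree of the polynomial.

Δ: -276, -364, -464, -576, -700
Δ²: -88, -100, -112, -124
Δ³: -12, -12, -12
The third differences are constant, so the polynomial has degree 3.

3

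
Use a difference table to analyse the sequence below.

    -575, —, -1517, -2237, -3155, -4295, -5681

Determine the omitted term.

-971

Using the last 5 terms:
Δ: -720  -918  -1140  -1386
Δ²: -198  -222  -246
Δ³: -24  -24
Constant third difference = -24.
Extend backward: -198 + 24 = -174;  -720 + 174 = -546;  -1517 + 546 = -971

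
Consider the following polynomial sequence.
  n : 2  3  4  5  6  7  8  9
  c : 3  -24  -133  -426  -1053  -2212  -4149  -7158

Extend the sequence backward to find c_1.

2

-27, -109, -293, -627, -1159, -1937, -3009
-82, -184, -334, -532, -778, -1072
-102, -150, -198, -246, -294
-48, -48, -48, -48
The fourth differences are constant at -48.
Work back: -102 + 48 = -54;  -82 + 54 = -28;  -27 + 28 = 1;  3 − 1 = 2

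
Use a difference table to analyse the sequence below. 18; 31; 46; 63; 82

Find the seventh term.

126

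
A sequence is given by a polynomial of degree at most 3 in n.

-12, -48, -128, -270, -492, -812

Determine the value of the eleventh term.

Δ: -36, -80, -142, -222, -320
Δ²: -44, -62, -80, -98
Δ³: -18, -18, -18
Third differences constant at -18.
-98 − 18 = -116;  -320 − 116 = -436;  -812 − 436 = -1248
-116 − 18 = -134;  -436 − 134 = -570;  -1248 − 570 = -1818
-134 − 18 = -152;  -570 − 152 = -722;  -1818 − 722 = -2540
-152 − 18 = -170;  -722 − 170 = -892;  -2540 − 892 = -3432
-170 − 18 = -188;  -892 − 188 = -1080;  -3432 − 1080 = -4512

-4512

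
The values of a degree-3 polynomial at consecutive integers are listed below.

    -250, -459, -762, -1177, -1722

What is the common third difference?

D1: -209, -303, -415, -545
D2: -94, -112, -130
D3: -18, -18

-18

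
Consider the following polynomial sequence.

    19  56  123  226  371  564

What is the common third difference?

D1: 37, 67, 103, 145, 193
D2: 30, 36, 42, 48
D3: 6, 6, 6

6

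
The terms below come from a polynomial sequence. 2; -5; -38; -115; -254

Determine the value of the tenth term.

-2509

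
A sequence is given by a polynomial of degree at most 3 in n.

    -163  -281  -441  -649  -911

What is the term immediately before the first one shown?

First differences: -118, -160, -208, -262
Second differences: -42, -48, -54
Third differences: -6, -6
The third differences are constant at -6.
Work back: -42 + 6 = -36;  -118 + 36 = -82;  -163 + 82 = -81

-81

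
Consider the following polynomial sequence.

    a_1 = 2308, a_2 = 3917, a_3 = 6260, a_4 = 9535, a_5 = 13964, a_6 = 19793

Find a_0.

First differences: 1609, 2343, 3275, 4429, 5829
Second differences: 734, 932, 1154, 1400
Third differences: 198, 222, 246
Fourth differences: 24, 24
The fourth differences are constant at 24.
Work back: 198 − 24 = 174;  734 − 174 = 560;  1609 − 560 = 1049;  2308 − 1049 = 1259

1259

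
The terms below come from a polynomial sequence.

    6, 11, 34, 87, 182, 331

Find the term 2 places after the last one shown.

839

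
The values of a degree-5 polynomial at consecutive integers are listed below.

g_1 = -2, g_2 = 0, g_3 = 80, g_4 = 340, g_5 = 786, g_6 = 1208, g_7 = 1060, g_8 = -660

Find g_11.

-34632

First differences: 2  80  260  446  422  -148  -1720
Second differences: 78  180  186  -24  -570  -1572
Third differences: 102  6  -210  -546  -1002
Fourth differences: -96  -216  -336  -456
Fifth differences: -120  -120  -120
Constant fifth difference = -120, so extend:
-456 − 120 = -576;  -1002 − 576 = -1578;  -1572 − 1578 = -3150;  -1720 − 3150 = -4870;  -660 − 4870 = -5530
-576 − 120 = -696;  -1578 − 696 = -2274;  -3150 − 2274 = -5424;  -4870 − 5424 = -10294;  -5530 − 10294 = -15824
-696 − 120 = -816;  -2274 − 816 = -3090;  -5424 − 3090 = -8514;  -10294 − 8514 = -18808;  -15824 − 18808 = -34632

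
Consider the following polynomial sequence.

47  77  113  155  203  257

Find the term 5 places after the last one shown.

617

D1: 30  36  42  48  54
D2: 6  6  6  6
Second differences constant at 6.
54 + 6 = 60;  257 + 60 = 317
60 + 6 = 66;  317 + 66 = 383
66 + 6 = 72;  383 + 72 = 455
72 + 6 = 78;  455 + 78 = 533
78 + 6 = 84;  533 + 84 = 617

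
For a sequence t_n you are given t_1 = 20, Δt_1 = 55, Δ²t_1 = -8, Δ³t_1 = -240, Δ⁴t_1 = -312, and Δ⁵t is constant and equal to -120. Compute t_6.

-3865

Build the table forward from the leading diagonal:
Δ⁵: -120  -120  -120  -120  -120  -120
Δ⁴: -312  -432  -552  -672  -792  -912
Δ³: -240  -552  -984  -1536  -2208  -3000
Δ²: -8  -248  -800  -1784  -3320  -5528
Δ: 55  47  -201  -1001  -2785  -6105
t: 20  75  122  -79  -1080  -3865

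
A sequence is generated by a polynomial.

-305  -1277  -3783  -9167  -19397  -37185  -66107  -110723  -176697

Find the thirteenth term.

First differences: -972, -2506, -5384, -10230, -17788, -28922, -44616, -65974
Second differences: -1534, -2878, -4846, -7558, -11134, -15694, -21358
Third differences: -1344, -1968, -2712, -3576, -4560, -5664
Fourth differences: -624, -744, -864, -984, -1104
Fifth differences: -120, -120, -120, -120
Fifth differences constant at -120.
-1104 − 120 = -1224;  -5664 − 1224 = -6888;  -21358 − 6888 = -28246;  -65974 − 28246 = -94220;  -176697 − 94220 = -270917
-1224 − 120 = -1344;  -6888 − 1344 = -8232;  -28246 − 8232 = -36478;  -94220 − 36478 = -130698;  -270917 − 130698 = -401615
-1344 − 120 = -1464;  -8232 − 1464 = -9696;  -36478 − 9696 = -46174;  -130698 − 46174 = -176872;  -401615 − 176872 = -578487
-1464 − 120 = -1584;  -9696 − 1584 = -11280;  -46174 − 11280 = -57454;  -176872 − 57454 = -234326;  -578487 − 234326 = -812813

-812813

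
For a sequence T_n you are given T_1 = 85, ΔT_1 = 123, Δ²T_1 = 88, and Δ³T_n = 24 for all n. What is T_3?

419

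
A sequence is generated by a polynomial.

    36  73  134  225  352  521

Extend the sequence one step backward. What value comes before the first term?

17

D1: 37  61  91  127  169
D2: 24  30  36  42
D3: 6  6  6
The third differences are constant at 6.
Work back: 24 − 6 = 18;  37 − 18 = 19;  36 − 19 = 17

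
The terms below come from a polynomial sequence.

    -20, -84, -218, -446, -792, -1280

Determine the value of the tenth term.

-5132

First differences: -64 , -134 , -228 , -346 , -488
Second differences: -70 , -94 , -118 , -142
Third differences: -24 , -24 , -24
The third differences are constant (-24).
-142 − 24 = -166;  -488 − 166 = -654;  -1280 − 654 = -1934
-166 − 24 = -190;  -654 − 190 = -844;  -1934 − 844 = -2778
-190 − 24 = -214;  -844 − 214 = -1058;  -2778 − 1058 = -3836
-214 − 24 = -238;  -1058 − 238 = -1296;  -3836 − 1296 = -5132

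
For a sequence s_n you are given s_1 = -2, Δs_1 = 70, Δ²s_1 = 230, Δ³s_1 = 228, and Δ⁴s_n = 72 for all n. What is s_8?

15818

Build the table forward from the leading diagonal:
Δ⁴: 72, 72, 72, 72, 72, 72, 72, 72
Δ³: 228, 300, 372, 444, 516, 588, 660, 732
Δ²: 230, 458, 758, 1130, 1574, 2090, 2678, 3338
Δ: 70, 300, 758, 1516, 2646, 4220, 6310, 8988
s: -2, 68, 368, 1126, 2642, 5288, 9508, 15818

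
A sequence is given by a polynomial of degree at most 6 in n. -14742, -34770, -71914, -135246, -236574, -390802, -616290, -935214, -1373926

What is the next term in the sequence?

-20028, -37144, -63332, -101328, -154228, -225488, -318924, -438712
-17116, -26188, -37996, -52900, -71260, -93436, -119788
-9072, -11808, -14904, -18360, -22176, -26352
-2736, -3096, -3456, -3816, -4176
-360, -360, -360, -360
The fifth differences are constant (-360).
-4176 − 360 = -4536;  -26352 − 4536 = -30888;  -119788 − 30888 = -150676;  -438712 − 150676 = -589388;  -1373926 − 589388 = -1963314

-1963314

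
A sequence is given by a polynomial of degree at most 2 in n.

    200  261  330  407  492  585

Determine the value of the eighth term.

795

Δ: 61 , 69 , 77 , 85 , 93
Δ²: 8 , 8 , 8 , 8
The second differences are constant (8).
93 + 8 = 101;  585 + 101 = 686
101 + 8 = 109;  686 + 109 = 795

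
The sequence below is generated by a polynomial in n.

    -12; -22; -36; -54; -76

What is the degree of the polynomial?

2

D1: -10, -14, -18, -22
D2: -4, -4, -4
The second differences are constant, so the polynomial has degree 2.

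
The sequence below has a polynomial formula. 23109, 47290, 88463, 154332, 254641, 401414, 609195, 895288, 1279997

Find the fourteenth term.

First differences: 24181, 41173, 65869, 100309, 146773, 207781, 286093, 384709
Second differences: 16992, 24696, 34440, 46464, 61008, 78312, 98616
Third differences: 7704, 9744, 12024, 14544, 17304, 20304
Fourth differences: 2040, 2280, 2520, 2760, 3000
Fifth differences: 240, 240, 240, 240
Constant fifth difference = 240, so extend:
3000 + 240 = 3240;  20304 + 3240 = 23544;  98616 + 23544 = 122160;  384709 + 122160 = 506869;  1279997 + 506869 = 1786866
3240 + 240 = 3480;  23544 + 3480 = 27024;  122160 + 27024 = 149184;  506869 + 149184 = 656053;  1786866 + 656053 = 2442919
3480 + 240 = 3720;  27024 + 3720 = 30744;  149184 + 30744 = 179928;  656053 + 179928 = 835981;  2442919 + 835981 = 3278900
3720 + 240 = 3960;  30744 + 3960 = 34704;  179928 + 34704 = 214632;  835981 + 214632 = 1050613;  3278900 + 1050613 = 4329513
3960 + 240 = 4200;  34704 + 4200 = 38904;  214632 + 38904 = 253536;  1050613 + 253536 = 1304149;  4329513 + 1304149 = 5633662

5633662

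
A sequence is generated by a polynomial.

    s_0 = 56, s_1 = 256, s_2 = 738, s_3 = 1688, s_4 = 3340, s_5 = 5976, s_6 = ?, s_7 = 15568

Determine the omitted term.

9926

Using the first 6 terms:
First differences: 200, 482, 950, 1652, 2636
Second differences: 282, 468, 702, 984
Third differences: 186, 234, 282
Fourth differences: 48, 48
Constant fourth difference = 48.
Extend forward: 282 + 48 = 330;  984 + 330 = 1314;  2636 + 1314 = 3950;  5976 + 3950 = 9926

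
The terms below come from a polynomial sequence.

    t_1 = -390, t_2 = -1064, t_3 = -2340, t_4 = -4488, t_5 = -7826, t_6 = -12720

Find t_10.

-56856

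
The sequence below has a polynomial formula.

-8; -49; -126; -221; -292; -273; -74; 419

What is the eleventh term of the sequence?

5162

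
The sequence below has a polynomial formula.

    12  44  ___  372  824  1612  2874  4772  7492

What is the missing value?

142

Using the last 6 terms:
First differences: 452, 788, 1262, 1898, 2720
Second differences: 336, 474, 636, 822
Third differences: 138, 162, 186
Fourth differences: 24, 24
Constant fourth difference = 24.
Extend backward: 138 − 24 = 114;  336 − 114 = 222;  452 − 222 = 230;  372 − 230 = 142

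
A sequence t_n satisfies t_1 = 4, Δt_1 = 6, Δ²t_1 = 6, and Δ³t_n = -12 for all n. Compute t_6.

Build the table forward from the leading diagonal:
Δ³: -12  -12  -12  -12  -12  -12
Δ²: 6  -6  -18  -30  -42  -54
Δ: 6  12  6  -12  -42  -84
t: 4  10  22  28  16  -26

-26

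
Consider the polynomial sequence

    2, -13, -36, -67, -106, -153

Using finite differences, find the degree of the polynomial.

2

D1: -15, -23, -31, -39, -47
D2: -8, -8, -8, -8
The second differences are constant, so the polynomial has degree 2.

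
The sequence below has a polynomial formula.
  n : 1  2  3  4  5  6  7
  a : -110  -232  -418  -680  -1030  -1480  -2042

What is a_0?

-40

-122, -186, -262, -350, -450, -562
-64, -76, -88, -100, -112
-12, -12, -12, -12
The third differences are constant at -12.
Work back: -64 + 12 = -52;  -122 + 52 = -70;  -110 + 70 = -40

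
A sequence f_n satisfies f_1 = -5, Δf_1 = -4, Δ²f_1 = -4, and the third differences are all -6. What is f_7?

Build the table forward from the leading diagonal:
D3: -6, -6, -6, -6, -6, -6, -6
D2: -4, -10, -16, -22, -28, -34, -40
D1: -4, -8, -18, -34, -56, -84, -118
f: -5, -9, -17, -35, -69, -125, -209

-209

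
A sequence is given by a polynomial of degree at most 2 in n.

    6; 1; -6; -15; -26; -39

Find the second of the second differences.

-2

D1: -5, -7, -9, -11, -13
D2: -2, -2, -2, -2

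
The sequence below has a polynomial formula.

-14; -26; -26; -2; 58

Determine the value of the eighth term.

574

-12, 0, 24, 60
12, 24, 36
12, 12
The third differences are constant (12).
36 + 12 = 48;  60 + 48 = 108;  58 + 108 = 166
48 + 12 = 60;  108 + 60 = 168;  166 + 168 = 334
60 + 12 = 72;  168 + 72 = 240;  334 + 240 = 574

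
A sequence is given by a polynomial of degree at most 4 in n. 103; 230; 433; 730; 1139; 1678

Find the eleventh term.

6953

D1: 127, 203, 297, 409, 539
D2: 76, 94, 112, 130
D3: 18, 18, 18
Third differences constant at 18.
130 + 18 = 148;  539 + 148 = 687;  1678 + 687 = 2365
148 + 18 = 166;  687 + 166 = 853;  2365 + 853 = 3218
166 + 18 = 184;  853 + 184 = 1037;  3218 + 1037 = 4255
184 + 18 = 202;  1037 + 202 = 1239;  4255 + 1239 = 5494
202 + 18 = 220;  1239 + 220 = 1459;  5494 + 1459 = 6953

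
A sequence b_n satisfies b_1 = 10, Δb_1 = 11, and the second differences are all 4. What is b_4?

Build the table forward from the leading diagonal:
D2: 4  4  4  4
D1: 11  15  19  23
b: 10  21  36  55

55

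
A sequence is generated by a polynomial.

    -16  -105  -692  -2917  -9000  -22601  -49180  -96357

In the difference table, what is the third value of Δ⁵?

First differences: -89, -587, -2225, -6083, -13601, -26579, -47177
Second differences: -498, -1638, -3858, -7518, -12978, -20598
Third differences: -1140, -2220, -3660, -5460, -7620
Fourth differences: -1080, -1440, -1800, -2160
Fifth differences: -360, -360, -360

-360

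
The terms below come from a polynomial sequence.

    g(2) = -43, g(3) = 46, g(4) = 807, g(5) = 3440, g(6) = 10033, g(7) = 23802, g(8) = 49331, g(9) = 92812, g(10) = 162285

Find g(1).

Δ: 89, 761, 2633, 6593, 13769, 25529, 43481, 69473
Δ²: 672, 1872, 3960, 7176, 11760, 17952, 25992
Δ³: 1200, 2088, 3216, 4584, 6192, 8040
Δ⁴: 888, 1128, 1368, 1608, 1848
Δ⁵: 240, 240, 240, 240
The fifth differences are constant at 240.
Work back: 888 − 240 = 648;  1200 − 648 = 552;  672 − 552 = 120;  89 − 120 = -31;  -43 + 31 = -12

-12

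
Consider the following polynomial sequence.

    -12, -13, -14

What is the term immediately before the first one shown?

-11

First differences: -1  -1
The first differences are constant at -1.
Work back: -12 + 1 = -11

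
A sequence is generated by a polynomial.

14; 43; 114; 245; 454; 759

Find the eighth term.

Δ: 29, 71, 131, 209, 305
Δ²: 42, 60, 78, 96
Δ³: 18, 18, 18
Third differences constant at 18.
96 + 18 = 114;  305 + 114 = 419;  759 + 419 = 1178
114 + 18 = 132;  419 + 132 = 551;  1178 + 551 = 1729

1729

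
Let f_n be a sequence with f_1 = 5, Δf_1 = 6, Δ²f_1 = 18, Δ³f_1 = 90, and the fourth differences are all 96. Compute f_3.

35

Build the table forward from the leading diagonal:
Fourth differences: 96  96  96
Third differences: 90  186  282
Second differences: 18  108  294
First differences: 6  24  132
f: 5  11  35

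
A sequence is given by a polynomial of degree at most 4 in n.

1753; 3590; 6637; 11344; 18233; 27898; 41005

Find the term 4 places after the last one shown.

143693

First differences: 1837  3047  4707  6889  9665  13107
Second differences: 1210  1660  2182  2776  3442
Third differences: 450  522  594  666
Fourth differences: 72  72  72
The fourth differences are constant (72).
666 + 72 = 738;  3442 + 738 = 4180;  13107 + 4180 = 17287;  41005 + 17287 = 58292
738 + 72 = 810;  4180 + 810 = 4990;  17287 + 4990 = 22277;  58292 + 22277 = 80569
810 + 72 = 882;  4990 + 882 = 5872;  22277 + 5872 = 28149;  80569 + 28149 = 108718
882 + 72 = 954;  5872 + 954 = 6826;  28149 + 6826 = 34975;  108718 + 34975 = 143693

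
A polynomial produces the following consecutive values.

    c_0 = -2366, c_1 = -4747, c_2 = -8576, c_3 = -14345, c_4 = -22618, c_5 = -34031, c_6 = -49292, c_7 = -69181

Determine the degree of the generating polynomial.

4

-2381, -3829, -5769, -8273, -11413, -15261, -19889
-1448, -1940, -2504, -3140, -3848, -4628
-492, -564, -636, -708, -780
-72, -72, -72, -72
The fourth differences are constant, so the polynomial has degree 4.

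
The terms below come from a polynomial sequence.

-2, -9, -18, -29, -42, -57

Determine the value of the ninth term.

-114

First differences: -7, -9, -11, -13, -15
Second differences: -2, -2, -2, -2
The second differences are constant (-2).
-15 − 2 = -17;  -57 − 17 = -74
-17 − 2 = -19;  -74 − 19 = -93
-19 − 2 = -21;  -93 − 21 = -114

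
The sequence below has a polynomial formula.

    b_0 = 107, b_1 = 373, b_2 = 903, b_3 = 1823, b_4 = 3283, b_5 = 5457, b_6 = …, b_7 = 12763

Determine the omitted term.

8543

Using the first 6 terms:
D1: 266, 530, 920, 1460, 2174
D2: 264, 390, 540, 714
D3: 126, 150, 174
D4: 24, 24
Constant fourth difference = 24.
Extend forward: 174 + 24 = 198;  714 + 198 = 912;  2174 + 912 = 3086;  5457 + 3086 = 8543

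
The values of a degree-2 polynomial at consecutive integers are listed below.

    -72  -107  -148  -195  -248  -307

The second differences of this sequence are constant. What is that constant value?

D1: -35, -41, -47, -53, -59
D2: -6, -6, -6, -6

-6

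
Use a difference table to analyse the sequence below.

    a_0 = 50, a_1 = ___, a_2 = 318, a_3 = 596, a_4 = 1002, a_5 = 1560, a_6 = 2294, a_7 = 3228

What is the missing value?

144

Using the last 6 terms:
First differences: 278  406  558  734  934
Second differences: 128  152  176  200
Third differences: 24  24  24
Constant third difference = 24.
Extend backward: 128 − 24 = 104;  278 − 104 = 174;  318 − 174 = 144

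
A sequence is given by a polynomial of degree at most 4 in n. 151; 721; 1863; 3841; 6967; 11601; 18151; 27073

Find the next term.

38871

Δ: 570 , 1142 , 1978 , 3126 , 4634 , 6550 , 8922
Δ²: 572 , 836 , 1148 , 1508 , 1916 , 2372
Δ³: 264 , 312 , 360 , 408 , 456
Δ⁴: 48 , 48 , 48 , 48
Fourth differences constant at 48.
456 + 48 = 504;  2372 + 504 = 2876;  8922 + 2876 = 11798;  27073 + 11798 = 38871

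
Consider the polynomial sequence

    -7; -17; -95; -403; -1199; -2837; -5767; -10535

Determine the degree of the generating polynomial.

First differences: -10, -78, -308, -796, -1638, -2930, -4768
Second differences: -68, -230, -488, -842, -1292, -1838
Third differences: -162, -258, -354, -450, -546
Fourth differences: -96, -96, -96, -96
The fourth differences are constant, so the polynomial has degree 4.

4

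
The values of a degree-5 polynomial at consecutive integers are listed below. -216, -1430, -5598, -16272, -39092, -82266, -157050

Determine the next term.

First differences: -1214  -4168  -10674  -22820  -43174  -74784
Second differences: -2954  -6506  -12146  -20354  -31610
Third differences: -3552  -5640  -8208  -11256
Fourth differences: -2088  -2568  -3048
Fifth differences: -480  -480
Fifth differences constant at -480.
-3048 − 480 = -3528;  -11256 − 3528 = -14784;  -31610 − 14784 = -46394;  -74784 − 46394 = -121178;  -157050 − 121178 = -278228

-278228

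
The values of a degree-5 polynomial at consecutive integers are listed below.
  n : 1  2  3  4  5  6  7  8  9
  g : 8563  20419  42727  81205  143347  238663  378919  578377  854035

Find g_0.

2977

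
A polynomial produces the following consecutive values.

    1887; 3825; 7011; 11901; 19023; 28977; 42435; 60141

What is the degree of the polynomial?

4

1938, 3186, 4890, 7122, 9954, 13458, 17706
1248, 1704, 2232, 2832, 3504, 4248
456, 528, 600, 672, 744
72, 72, 72, 72
The fourth differences are constant, so the polynomial has degree 4.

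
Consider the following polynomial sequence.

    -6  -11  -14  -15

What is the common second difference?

2

Δ: -5, -3, -1
Δ²: 2, 2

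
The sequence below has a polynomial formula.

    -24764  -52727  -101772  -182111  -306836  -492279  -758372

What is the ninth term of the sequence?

D1: -27963, -49045, -80339, -124725, -185443, -266093
D2: -21082, -31294, -44386, -60718, -80650
D3: -10212, -13092, -16332, -19932
D4: -2880, -3240, -3600
D5: -360, -360
The fifth differences are constant (-360).
-3600 − 360 = -3960;  -19932 − 3960 = -23892;  -80650 − 23892 = -104542;  -266093 − 104542 = -370635;  -758372 − 370635 = -1129007
-3960 − 360 = -4320;  -23892 − 4320 = -28212;  -104542 − 28212 = -132754;  -370635 − 132754 = -503389;  -1129007 − 503389 = -1632396

-1632396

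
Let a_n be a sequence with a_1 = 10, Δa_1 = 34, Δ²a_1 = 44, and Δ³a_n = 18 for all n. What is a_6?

Build the table forward from the leading diagonal:
Third differences: 18  18  18  18  18  18
Second differences: 44  62  80  98  116  134
First differences: 34  78  140  220  318  434
a: 10  44  122  262  482  800

800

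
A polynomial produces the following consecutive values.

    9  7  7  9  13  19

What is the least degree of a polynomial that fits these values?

2

Δ: -2, 0, 2, 4, 6
Δ²: 2, 2, 2, 2
The second differences are constant, so the polynomial has degree 2.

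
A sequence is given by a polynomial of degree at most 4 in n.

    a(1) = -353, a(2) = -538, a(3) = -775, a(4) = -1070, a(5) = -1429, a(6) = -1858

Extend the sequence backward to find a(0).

-185, -237, -295, -359, -429
-52, -58, -64, -70
-6, -6, -6
The third differences are constant at -6.
Work back: -52 + 6 = -46;  -185 + 46 = -139;  -353 + 139 = -214

-214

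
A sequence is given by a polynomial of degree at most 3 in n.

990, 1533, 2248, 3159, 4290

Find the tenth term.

D1: 543 , 715 , 911 , 1131
D2: 172 , 196 , 220
D3: 24 , 24
The third differences are constant (24).
220 + 24 = 244;  1131 + 244 = 1375;  4290 + 1375 = 5665
244 + 24 = 268;  1375 + 268 = 1643;  5665 + 1643 = 7308
268 + 24 = 292;  1643 + 292 = 1935;  7308 + 1935 = 9243
292 + 24 = 316;  1935 + 316 = 2251;  9243 + 2251 = 11494
316 + 24 = 340;  2251 + 340 = 2591;  11494 + 2591 = 14085

14085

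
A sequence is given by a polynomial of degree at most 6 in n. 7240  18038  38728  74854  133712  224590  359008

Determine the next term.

D1: 10798, 20690, 36126, 58858, 90878, 134418
D2: 9892, 15436, 22732, 32020, 43540
D3: 5544, 7296, 9288, 11520
D4: 1752, 1992, 2232
D5: 240, 240
The fifth differences are constant (240).
2232 + 240 = 2472;  11520 + 2472 = 13992;  43540 + 13992 = 57532;  134418 + 57532 = 191950;  359008 + 191950 = 550958

550958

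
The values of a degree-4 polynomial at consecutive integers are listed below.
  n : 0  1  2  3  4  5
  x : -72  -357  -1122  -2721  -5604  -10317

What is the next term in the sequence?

-17502

First differences: -285, -765, -1599, -2883, -4713
Second differences: -480, -834, -1284, -1830
Third differences: -354, -450, -546
Fourth differences: -96, -96
Fourth differences constant at -96.
-546 − 96 = -642;  -1830 − 642 = -2472;  -4713 − 2472 = -7185;  -10317 − 7185 = -17502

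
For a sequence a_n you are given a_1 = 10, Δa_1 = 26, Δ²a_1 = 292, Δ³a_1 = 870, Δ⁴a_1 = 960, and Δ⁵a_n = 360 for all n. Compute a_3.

354

Build the table forward from the leading diagonal:
Δ⁵: 360, 360, 360
Δ⁴: 960, 1320, 1680
Δ³: 870, 1830, 3150
Δ²: 292, 1162, 2992
Δ: 26, 318, 1480
a: 10, 36, 354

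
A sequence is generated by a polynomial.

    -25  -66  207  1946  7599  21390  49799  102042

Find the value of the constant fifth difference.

D1: -41, 273, 1739, 5653, 13791, 28409, 52243
D2: 314, 1466, 3914, 8138, 14618, 23834
D3: 1152, 2448, 4224, 6480, 9216
D4: 1296, 1776, 2256, 2736
D5: 480, 480, 480

480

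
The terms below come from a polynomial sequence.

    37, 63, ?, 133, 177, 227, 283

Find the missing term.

95

Using the last 4 terms:
44  50  56
6  6
Constant second difference = 6.
Extend backward: 44 − 6 = 38;  133 − 38 = 95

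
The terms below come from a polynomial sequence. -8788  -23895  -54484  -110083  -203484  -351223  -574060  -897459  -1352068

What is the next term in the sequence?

-1974199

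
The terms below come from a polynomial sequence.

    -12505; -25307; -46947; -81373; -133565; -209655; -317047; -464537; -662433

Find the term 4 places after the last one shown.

Δ: -12802  -21640  -34426  -52192  -76090  -107392  -147490  -197896
Δ²: -8838  -12786  -17766  -23898  -31302  -40098  -50406
Δ³: -3948  -4980  -6132  -7404  -8796  -10308
Δ⁴: -1032  -1152  -1272  -1392  -1512
Δ⁵: -120  -120  -120  -120
Constant fifth difference = -120, so extend:
-1512 − 120 = -1632;  -10308 − 1632 = -11940;  -50406 − 11940 = -62346;  -197896 − 62346 = -260242;  -662433 − 260242 = -922675
-1632 − 120 = -1752;  -11940 − 1752 = -13692;  -62346 − 13692 = -76038;  -260242 − 76038 = -336280;  -922675 − 336280 = -1258955
-1752 − 120 = -1872;  -13692 − 1872 = -15564;  -76038 − 15564 = -91602;  -336280 − 91602 = -427882;  -1258955 − 427882 = -1686837
-1872 − 120 = -1992;  -15564 − 1992 = -17556;  -91602 − 17556 = -109158;  -427882 − 109158 = -537040;  -1686837 − 537040 = -2223877

-2223877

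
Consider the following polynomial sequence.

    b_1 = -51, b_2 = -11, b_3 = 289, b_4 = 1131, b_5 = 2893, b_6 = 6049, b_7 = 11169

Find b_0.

40  300  842  1762  3156  5120
260  542  920  1394  1964
282  378  474  570
96  96  96
The fourth differences are constant at 96.
Work back: 282 − 96 = 186;  260 − 186 = 74;  40 − 74 = -34;  -51 + 34 = -17

-17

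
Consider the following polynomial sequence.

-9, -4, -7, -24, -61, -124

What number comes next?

First differences: 5 , -3 , -17 , -37 , -63
Second differences: -8 , -14 , -20 , -26
Third differences: -6 , -6 , -6
Constant third difference = -6, so extend:
-26 − 6 = -32;  -63 − 32 = -95;  -124 − 95 = -219

-219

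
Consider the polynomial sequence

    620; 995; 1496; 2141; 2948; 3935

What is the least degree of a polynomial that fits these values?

3

Δ: 375, 501, 645, 807, 987
Δ²: 126, 144, 162, 180
Δ³: 18, 18, 18
The third differences are constant, so the polynomial has degree 3.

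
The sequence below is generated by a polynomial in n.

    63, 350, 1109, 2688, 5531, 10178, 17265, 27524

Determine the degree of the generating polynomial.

4

Δ: 287, 759, 1579, 2843, 4647, 7087, 10259
Δ²: 472, 820, 1264, 1804, 2440, 3172
Δ³: 348, 444, 540, 636, 732
Δ⁴: 96, 96, 96, 96
The fourth differences are constant, so the polynomial has degree 4.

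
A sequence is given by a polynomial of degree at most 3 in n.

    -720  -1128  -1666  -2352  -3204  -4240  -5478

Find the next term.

-6936

Δ: -408, -538, -686, -852, -1036, -1238
Δ²: -130, -148, -166, -184, -202
Δ³: -18, -18, -18, -18
The third differences are constant (-18).
-202 − 18 = -220;  -1238 − 220 = -1458;  -5478 − 1458 = -6936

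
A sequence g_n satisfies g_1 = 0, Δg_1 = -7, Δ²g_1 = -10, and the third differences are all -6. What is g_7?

Build the table forward from the leading diagonal:
D3: -6  -6  -6  -6  -6  -6  -6
D2: -10  -16  -22  -28  -34  -40  -46
D1: -7  -17  -33  -55  -83  -117  -157
g: 0  -7  -24  -57  -112  -195  -312

-312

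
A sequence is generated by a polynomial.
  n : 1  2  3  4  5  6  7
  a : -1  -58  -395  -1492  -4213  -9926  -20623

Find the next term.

-57 , -337 , -1097 , -2721 , -5713 , -10697
-280 , -760 , -1624 , -2992 , -4984
-480 , -864 , -1368 , -1992
-384 , -504 , -624
-120 , -120
Fifth differences constant at -120.
-624 − 120 = -744;  -1992 − 744 = -2736;  -4984 − 2736 = -7720;  -10697 − 7720 = -18417;  -20623 − 18417 = -39040

-39040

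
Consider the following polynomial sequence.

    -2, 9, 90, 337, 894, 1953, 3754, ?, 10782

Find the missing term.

Using the first 7 terms:
Δ: 11, 81, 247, 557, 1059, 1801
Δ²: 70, 166, 310, 502, 742
Δ³: 96, 144, 192, 240
Δ⁴: 48, 48, 48
Constant fourth difference = 48.
Extend forward: 240 + 48 = 288;  742 + 288 = 1030;  1801 + 1030 = 2831;  3754 + 2831 = 6585

6585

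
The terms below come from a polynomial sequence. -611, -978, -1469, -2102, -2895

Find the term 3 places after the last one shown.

-6414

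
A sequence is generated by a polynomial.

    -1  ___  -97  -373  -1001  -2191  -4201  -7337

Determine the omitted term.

Using the last 6 terms:
-276  -628  -1190  -2010  -3136
-352  -562  -820  -1126
-210  -258  -306
-48  -48
Constant fourth difference = -48.
Extend backward: -210 + 48 = -162;  -352 + 162 = -190;  -276 + 190 = -86;  -97 + 86 = -11

-11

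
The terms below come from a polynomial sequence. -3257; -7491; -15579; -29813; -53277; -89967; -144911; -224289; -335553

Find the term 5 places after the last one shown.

-4234, -8088, -14234, -23464, -36690, -54944, -79378, -111264
-3854, -6146, -9230, -13226, -18254, -24434, -31886
-2292, -3084, -3996, -5028, -6180, -7452
-792, -912, -1032, -1152, -1272
-120, -120, -120, -120
Constant fifth difference = -120, so extend:
-1272 − 120 = -1392;  -7452 − 1392 = -8844;  -31886 − 8844 = -40730;  -111264 − 40730 = -151994;  -335553 − 151994 = -487547
-1392 − 120 = -1512;  -8844 − 1512 = -10356;  -40730 − 10356 = -51086;  -151994 − 51086 = -203080;  -487547 − 203080 = -690627
-1512 − 120 = -1632;  -10356 − 1632 = -11988;  -51086 − 11988 = -63074;  -203080 − 63074 = -266154;  -690627 − 266154 = -956781
-1632 − 120 = -1752;  -11988 − 1752 = -13740;  -63074 − 13740 = -76814;  -266154 − 76814 = -342968;  -956781 − 342968 = -1299749
-1752 − 120 = -1872;  -13740 − 1872 = -15612;  -76814 − 15612 = -92426;  -342968 − 92426 = -435394;  -1299749 − 435394 = -1735143

-1735143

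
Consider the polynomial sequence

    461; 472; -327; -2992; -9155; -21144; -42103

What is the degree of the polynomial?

5

D1: 11, -799, -2665, -6163, -11989, -20959
D2: -810, -1866, -3498, -5826, -8970
D3: -1056, -1632, -2328, -3144
D4: -576, -696, -816
D5: -120, -120
The fifth differences are constant, so the polynomial has degree 5.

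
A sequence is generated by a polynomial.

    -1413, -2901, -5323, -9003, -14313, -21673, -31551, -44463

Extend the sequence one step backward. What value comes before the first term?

-583

First differences: -1488  -2422  -3680  -5310  -7360  -9878  -12912
Second differences: -934  -1258  -1630  -2050  -2518  -3034
Third differences: -324  -372  -420  -468  -516
Fourth differences: -48  -48  -48  -48
The fourth differences are constant at -48.
Work back: -324 + 48 = -276;  -934 + 276 = -658;  -1488 + 658 = -830;  -1413 + 830 = -583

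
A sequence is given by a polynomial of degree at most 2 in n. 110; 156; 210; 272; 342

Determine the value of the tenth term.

812

Δ: 46, 54, 62, 70
Δ²: 8, 8, 8
Constant second difference = 8, so extend:
70 + 8 = 78;  342 + 78 = 420
78 + 8 = 86;  420 + 86 = 506
86 + 8 = 94;  506 + 94 = 600
94 + 8 = 102;  600 + 102 = 702
102 + 8 = 110;  702 + 110 = 812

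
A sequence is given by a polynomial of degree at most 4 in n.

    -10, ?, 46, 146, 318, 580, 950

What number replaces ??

0

Using the last 5 terms:
100  172  262  370
72  90  108
18  18
Constant third difference = 18.
Extend backward: 72 − 18 = 54;  100 − 54 = 46;  46 − 46 = 0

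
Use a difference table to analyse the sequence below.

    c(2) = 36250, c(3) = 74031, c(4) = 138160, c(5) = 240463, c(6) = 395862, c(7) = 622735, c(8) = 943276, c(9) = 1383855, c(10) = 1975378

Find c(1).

Δ: 37781  64129  102303  155399  226873  320541  440579  591523
Δ²: 26348  38174  53096  71474  93668  120038  150944
Δ³: 11826  14922  18378  22194  26370  30906
Δ⁴: 3096  3456  3816  4176  4536
Δ⁵: 360  360  360  360
The fifth differences are constant at 360.
Work back: 3096 − 360 = 2736;  11826 − 2736 = 9090;  26348 − 9090 = 17258;  37781 − 17258 = 20523;  36250 − 20523 = 15727

15727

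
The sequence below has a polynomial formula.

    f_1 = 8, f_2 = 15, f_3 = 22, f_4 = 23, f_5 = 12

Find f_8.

-153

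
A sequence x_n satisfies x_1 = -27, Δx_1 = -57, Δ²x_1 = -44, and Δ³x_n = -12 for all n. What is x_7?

Build the table forward from the leading diagonal:
Δ³: -12, -12, -12, -12, -12, -12, -12
Δ²: -44, -56, -68, -80, -92, -104, -116
Δ: -57, -101, -157, -225, -305, -397, -501
x: -27, -84, -185, -342, -567, -872, -1269

-1269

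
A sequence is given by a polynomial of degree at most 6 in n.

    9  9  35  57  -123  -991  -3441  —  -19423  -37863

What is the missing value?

-8895

Using the first 7 terms:
First differences: 0, 26, 22, -180, -868, -2450
Second differences: 26, -4, -202, -688, -1582
Third differences: -30, -198, -486, -894
Fourth differences: -168, -288, -408
Fifth differences: -120, -120
Constant fifth difference = -120.
Extend forward: -408 − 120 = -528;  -894 − 528 = -1422;  -1582 − 1422 = -3004;  -2450 − 3004 = -5454;  -3441 − 5454 = -8895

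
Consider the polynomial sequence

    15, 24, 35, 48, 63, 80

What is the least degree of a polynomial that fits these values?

2

Δ: 9, 11, 13, 15, 17
Δ²: 2, 2, 2, 2
The second differences are constant, so the polynomial has degree 2.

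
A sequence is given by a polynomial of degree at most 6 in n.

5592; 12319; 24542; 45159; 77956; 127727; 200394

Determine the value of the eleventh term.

884662

6727, 12223, 20617, 32797, 49771, 72667
5496, 8394, 12180, 16974, 22896
2898, 3786, 4794, 5922
888, 1008, 1128
120, 120
Fifth differences constant at 120.
1128 + 120 = 1248;  5922 + 1248 = 7170;  22896 + 7170 = 30066;  72667 + 30066 = 102733;  200394 + 102733 = 303127
1248 + 120 = 1368;  7170 + 1368 = 8538;  30066 + 8538 = 38604;  102733 + 38604 = 141337;  303127 + 141337 = 444464
1368 + 120 = 1488;  8538 + 1488 = 10026;  38604 + 10026 = 48630;  141337 + 48630 = 189967;  444464 + 189967 = 634431
1488 + 120 = 1608;  10026 + 1608 = 11634;  48630 + 11634 = 60264;  189967 + 60264 = 250231;  634431 + 250231 = 884662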